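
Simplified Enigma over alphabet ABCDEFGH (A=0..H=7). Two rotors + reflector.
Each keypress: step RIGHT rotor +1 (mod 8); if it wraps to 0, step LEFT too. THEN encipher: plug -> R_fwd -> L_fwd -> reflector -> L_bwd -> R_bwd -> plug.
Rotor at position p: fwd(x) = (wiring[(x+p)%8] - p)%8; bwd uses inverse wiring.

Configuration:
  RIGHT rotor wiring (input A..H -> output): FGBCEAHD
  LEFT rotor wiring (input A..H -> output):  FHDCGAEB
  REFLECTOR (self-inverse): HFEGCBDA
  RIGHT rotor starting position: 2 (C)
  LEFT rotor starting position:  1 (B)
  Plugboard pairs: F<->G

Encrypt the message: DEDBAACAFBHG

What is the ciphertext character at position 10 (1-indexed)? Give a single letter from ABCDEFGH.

Char 1 ('D'): step: R->3, L=1; D->plug->D->R->E->L->H->refl->A->L'->G->R'->H->plug->H
Char 2 ('E'): step: R->4, L=1; E->plug->E->R->B->L->C->refl->E->L'->H->R'->D->plug->D
Char 3 ('D'): step: R->5, L=1; D->plug->D->R->A->L->G->refl->D->L'->F->R'->G->plug->F
Char 4 ('B'): step: R->6, L=1; B->plug->B->R->F->L->D->refl->G->L'->A->R'->D->plug->D
Char 5 ('A'): step: R->7, L=1; A->plug->A->R->E->L->H->refl->A->L'->G->R'->B->plug->B
Char 6 ('A'): step: R->0, L->2 (L advanced); A->plug->A->R->F->L->H->refl->A->L'->B->R'->C->plug->C
Char 7 ('C'): step: R->1, L=2; C->plug->C->R->B->L->A->refl->H->L'->F->R'->A->plug->A
Char 8 ('A'): step: R->2, L=2; A->plug->A->R->H->L->F->refl->B->L'->A->R'->B->plug->B
Char 9 ('F'): step: R->3, L=2; F->plug->G->R->D->L->G->refl->D->L'->G->R'->H->plug->H
Char 10 ('B'): step: R->4, L=2; B->plug->B->R->E->L->C->refl->E->L'->C->R'->F->plug->G

G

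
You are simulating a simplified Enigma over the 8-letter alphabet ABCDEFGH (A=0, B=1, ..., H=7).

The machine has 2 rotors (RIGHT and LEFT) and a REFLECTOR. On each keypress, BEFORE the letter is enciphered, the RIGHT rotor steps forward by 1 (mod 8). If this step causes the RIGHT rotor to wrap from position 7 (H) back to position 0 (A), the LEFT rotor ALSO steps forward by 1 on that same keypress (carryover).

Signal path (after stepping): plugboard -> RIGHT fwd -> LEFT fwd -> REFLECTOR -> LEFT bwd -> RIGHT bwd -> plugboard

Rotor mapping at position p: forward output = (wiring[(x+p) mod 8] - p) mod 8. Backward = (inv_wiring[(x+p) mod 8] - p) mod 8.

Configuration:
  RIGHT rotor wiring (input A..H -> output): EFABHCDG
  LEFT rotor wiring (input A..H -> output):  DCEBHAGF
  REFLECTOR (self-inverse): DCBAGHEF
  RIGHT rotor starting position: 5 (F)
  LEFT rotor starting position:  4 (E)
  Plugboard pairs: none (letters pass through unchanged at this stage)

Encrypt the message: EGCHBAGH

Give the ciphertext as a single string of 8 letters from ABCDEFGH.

Char 1 ('E'): step: R->6, L=4; E->plug->E->R->C->L->C->refl->B->L'->D->R'->F->plug->F
Char 2 ('G'): step: R->7, L=4; G->plug->G->R->D->L->B->refl->C->L'->C->R'->E->plug->E
Char 3 ('C'): step: R->0, L->5 (L advanced); C->plug->C->R->A->L->D->refl->A->L'->C->R'->F->plug->F
Char 4 ('H'): step: R->1, L=5; H->plug->H->R->D->L->G->refl->E->L'->G->R'->D->plug->D
Char 5 ('B'): step: R->2, L=5; B->plug->B->R->H->L->C->refl->B->L'->B->R'->E->plug->E
Char 6 ('A'): step: R->3, L=5; A->plug->A->R->G->L->E->refl->G->L'->D->R'->E->plug->E
Char 7 ('G'): step: R->4, L=5; G->plug->G->R->E->L->F->refl->H->L'->F->R'->H->plug->H
Char 8 ('H'): step: R->5, L=5; H->plug->H->R->C->L->A->refl->D->L'->A->R'->E->plug->E

Answer: FEFDEEHE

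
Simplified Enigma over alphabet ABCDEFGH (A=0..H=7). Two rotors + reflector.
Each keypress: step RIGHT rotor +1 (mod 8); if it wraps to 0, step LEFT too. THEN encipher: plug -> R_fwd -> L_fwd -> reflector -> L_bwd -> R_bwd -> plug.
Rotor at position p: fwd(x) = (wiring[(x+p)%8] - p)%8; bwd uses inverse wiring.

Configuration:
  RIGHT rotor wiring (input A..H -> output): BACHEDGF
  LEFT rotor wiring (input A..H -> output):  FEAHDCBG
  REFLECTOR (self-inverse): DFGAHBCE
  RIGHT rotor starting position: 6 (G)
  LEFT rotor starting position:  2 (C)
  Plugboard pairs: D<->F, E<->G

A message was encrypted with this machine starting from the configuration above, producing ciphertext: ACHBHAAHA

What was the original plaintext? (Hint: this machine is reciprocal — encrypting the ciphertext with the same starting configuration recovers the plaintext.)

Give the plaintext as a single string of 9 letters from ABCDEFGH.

Char 1 ('A'): step: R->7, L=2; A->plug->A->R->G->L->D->refl->A->L'->D->R'->D->plug->F
Char 2 ('C'): step: R->0, L->3 (L advanced); C->plug->C->R->C->L->H->refl->E->L'->A->R'->B->plug->B
Char 3 ('H'): step: R->1, L=3; H->plug->H->R->A->L->E->refl->H->L'->C->R'->E->plug->G
Char 4 ('B'): step: R->2, L=3; B->plug->B->R->F->L->C->refl->G->L'->D->R'->F->plug->D
Char 5 ('H'): step: R->3, L=3; H->plug->H->R->H->L->F->refl->B->L'->G->R'->F->plug->D
Char 6 ('A'): step: R->4, L=3; A->plug->A->R->A->L->E->refl->H->L'->C->R'->C->plug->C
Char 7 ('A'): step: R->5, L=3; A->plug->A->R->G->L->B->refl->F->L'->H->R'->H->plug->H
Char 8 ('H'): step: R->6, L=3; H->plug->H->R->F->L->C->refl->G->L'->D->R'->C->plug->C
Char 9 ('A'): step: R->7, L=3; A->plug->A->R->G->L->B->refl->F->L'->H->R'->H->plug->H

Answer: FBGDDCHCH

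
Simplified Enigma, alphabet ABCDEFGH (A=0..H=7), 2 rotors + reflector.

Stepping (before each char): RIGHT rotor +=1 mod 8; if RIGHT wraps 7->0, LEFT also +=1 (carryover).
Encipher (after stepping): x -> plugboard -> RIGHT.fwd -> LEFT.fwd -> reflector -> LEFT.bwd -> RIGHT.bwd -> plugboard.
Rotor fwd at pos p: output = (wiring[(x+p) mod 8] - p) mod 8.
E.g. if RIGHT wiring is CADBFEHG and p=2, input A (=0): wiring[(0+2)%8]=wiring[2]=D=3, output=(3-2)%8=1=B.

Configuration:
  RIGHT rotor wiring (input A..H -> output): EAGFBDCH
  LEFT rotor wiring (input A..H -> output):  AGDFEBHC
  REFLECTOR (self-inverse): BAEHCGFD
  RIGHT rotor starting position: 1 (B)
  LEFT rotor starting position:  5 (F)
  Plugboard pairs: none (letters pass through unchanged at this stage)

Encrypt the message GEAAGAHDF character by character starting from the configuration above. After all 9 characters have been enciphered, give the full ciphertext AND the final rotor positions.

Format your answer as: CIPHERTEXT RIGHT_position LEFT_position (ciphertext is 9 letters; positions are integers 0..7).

Char 1 ('G'): step: R->2, L=5; G->plug->G->R->C->L->F->refl->G->L'->F->R'->F->plug->F
Char 2 ('E'): step: R->3, L=5; E->plug->E->R->E->L->B->refl->A->L'->G->R'->B->plug->B
Char 3 ('A'): step: R->4, L=5; A->plug->A->R->F->L->G->refl->F->L'->C->R'->G->plug->G
Char 4 ('A'): step: R->5, L=5; A->plug->A->R->G->L->A->refl->B->L'->E->R'->H->plug->H
Char 5 ('G'): step: R->6, L=5; G->plug->G->R->D->L->D->refl->H->L'->H->R'->F->plug->F
Char 6 ('A'): step: R->7, L=5; A->plug->A->R->A->L->E->refl->C->L'->B->R'->C->plug->C
Char 7 ('H'): step: R->0, L->6 (L advanced); H->plug->H->R->H->L->D->refl->H->L'->F->R'->D->plug->D
Char 8 ('D'): step: R->1, L=6; D->plug->D->R->A->L->B->refl->A->L'->D->R'->H->plug->H
Char 9 ('F'): step: R->2, L=6; F->plug->F->R->F->L->H->refl->D->L'->H->R'->C->plug->C
Final: ciphertext=FBGHFCDHC, RIGHT=2, LEFT=6

Answer: FBGHFCDHC 2 6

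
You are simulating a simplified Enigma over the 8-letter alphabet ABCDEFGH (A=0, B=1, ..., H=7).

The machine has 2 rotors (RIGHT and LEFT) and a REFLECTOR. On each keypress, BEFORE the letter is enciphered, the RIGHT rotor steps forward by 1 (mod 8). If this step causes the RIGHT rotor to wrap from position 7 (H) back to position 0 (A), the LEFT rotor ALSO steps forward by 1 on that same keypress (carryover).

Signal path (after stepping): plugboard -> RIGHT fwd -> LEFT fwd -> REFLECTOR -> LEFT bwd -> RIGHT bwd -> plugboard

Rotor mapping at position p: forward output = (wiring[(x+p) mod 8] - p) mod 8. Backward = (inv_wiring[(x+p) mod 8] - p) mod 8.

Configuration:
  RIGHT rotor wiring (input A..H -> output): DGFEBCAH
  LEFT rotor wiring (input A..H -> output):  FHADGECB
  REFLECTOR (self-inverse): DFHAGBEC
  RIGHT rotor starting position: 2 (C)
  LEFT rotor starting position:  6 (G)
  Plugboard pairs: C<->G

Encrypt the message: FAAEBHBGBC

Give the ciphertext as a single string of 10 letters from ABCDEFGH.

Answer: GDBDFFEBCG

Derivation:
Char 1 ('F'): step: R->3, L=6; F->plug->F->R->A->L->E->refl->G->L'->H->R'->C->plug->G
Char 2 ('A'): step: R->4, L=6; A->plug->A->R->F->L->F->refl->B->L'->D->R'->D->plug->D
Char 3 ('A'): step: R->5, L=6; A->plug->A->R->F->L->F->refl->B->L'->D->R'->B->plug->B
Char 4 ('E'): step: R->6, L=6; E->plug->E->R->H->L->G->refl->E->L'->A->R'->D->plug->D
Char 5 ('B'): step: R->7, L=6; B->plug->B->R->E->L->C->refl->H->L'->C->R'->F->plug->F
Char 6 ('H'): step: R->0, L->7 (L advanced); H->plug->H->R->H->L->D->refl->A->L'->C->R'->F->plug->F
Char 7 ('B'): step: R->1, L=7; B->plug->B->R->E->L->E->refl->G->L'->B->R'->E->plug->E
Char 8 ('G'): step: R->2, L=7; G->plug->C->R->H->L->D->refl->A->L'->C->R'->B->plug->B
Char 9 ('B'): step: R->3, L=7; B->plug->B->R->G->L->F->refl->B->L'->D->R'->G->plug->C
Char 10 ('C'): step: R->4, L=7; C->plug->G->R->B->L->G->refl->E->L'->E->R'->C->plug->G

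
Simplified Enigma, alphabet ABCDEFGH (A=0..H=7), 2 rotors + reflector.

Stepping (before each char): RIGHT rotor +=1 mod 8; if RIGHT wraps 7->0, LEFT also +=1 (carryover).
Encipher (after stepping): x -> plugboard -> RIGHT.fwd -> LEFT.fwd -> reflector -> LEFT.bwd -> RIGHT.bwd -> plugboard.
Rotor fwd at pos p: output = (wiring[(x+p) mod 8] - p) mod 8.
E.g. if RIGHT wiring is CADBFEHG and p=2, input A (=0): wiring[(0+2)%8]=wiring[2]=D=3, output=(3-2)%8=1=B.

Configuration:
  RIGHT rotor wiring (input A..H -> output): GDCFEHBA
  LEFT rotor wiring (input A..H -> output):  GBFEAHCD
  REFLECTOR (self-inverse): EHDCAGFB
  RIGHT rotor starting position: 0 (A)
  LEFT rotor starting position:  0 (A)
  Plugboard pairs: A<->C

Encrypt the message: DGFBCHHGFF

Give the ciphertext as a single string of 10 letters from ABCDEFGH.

Char 1 ('D'): step: R->1, L=0; D->plug->D->R->D->L->E->refl->A->L'->E->R'->C->plug->A
Char 2 ('G'): step: R->2, L=0; G->plug->G->R->E->L->A->refl->E->L'->D->R'->B->plug->B
Char 3 ('F'): step: R->3, L=0; F->plug->F->R->D->L->E->refl->A->L'->E->R'->C->plug->A
Char 4 ('B'): step: R->4, L=0; B->plug->B->R->D->L->E->refl->A->L'->E->R'->D->plug->D
Char 5 ('C'): step: R->5, L=0; C->plug->A->R->C->L->F->refl->G->L'->A->R'->G->plug->G
Char 6 ('H'): step: R->6, L=0; H->plug->H->R->B->L->B->refl->H->L'->F->R'->D->plug->D
Char 7 ('H'): step: R->7, L=0; H->plug->H->R->C->L->F->refl->G->L'->A->R'->G->plug->G
Char 8 ('G'): step: R->0, L->1 (L advanced); G->plug->G->R->B->L->E->refl->A->L'->A->R'->H->plug->H
Char 9 ('F'): step: R->1, L=1; F->plug->F->R->A->L->A->refl->E->L'->B->R'->B->plug->B
Char 10 ('F'): step: R->2, L=1; F->plug->F->R->G->L->C->refl->D->L'->C->R'->C->plug->A

Answer: ABADGDGHBA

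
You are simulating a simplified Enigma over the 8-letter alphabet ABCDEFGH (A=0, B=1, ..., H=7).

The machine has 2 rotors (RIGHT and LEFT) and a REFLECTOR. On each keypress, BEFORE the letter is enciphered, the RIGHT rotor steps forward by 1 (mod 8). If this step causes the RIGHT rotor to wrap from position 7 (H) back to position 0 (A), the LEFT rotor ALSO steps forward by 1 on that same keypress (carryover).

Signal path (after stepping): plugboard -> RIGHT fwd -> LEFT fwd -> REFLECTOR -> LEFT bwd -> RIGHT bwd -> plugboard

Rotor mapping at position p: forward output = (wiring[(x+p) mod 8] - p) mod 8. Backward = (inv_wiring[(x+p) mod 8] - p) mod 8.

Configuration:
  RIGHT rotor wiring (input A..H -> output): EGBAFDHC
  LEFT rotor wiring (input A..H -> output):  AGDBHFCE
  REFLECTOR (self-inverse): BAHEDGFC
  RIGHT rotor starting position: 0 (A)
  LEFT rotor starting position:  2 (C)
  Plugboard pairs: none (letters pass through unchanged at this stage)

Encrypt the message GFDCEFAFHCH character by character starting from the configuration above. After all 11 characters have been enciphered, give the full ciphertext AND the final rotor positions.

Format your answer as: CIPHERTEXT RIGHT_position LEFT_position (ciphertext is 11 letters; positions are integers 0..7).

Answer: AHCBCCCHEGF 3 3

Derivation:
Char 1 ('G'): step: R->1, L=2; G->plug->G->R->B->L->H->refl->C->L'->F->R'->A->plug->A
Char 2 ('F'): step: R->2, L=2; F->plug->F->R->A->L->B->refl->A->L'->E->R'->H->plug->H
Char 3 ('D'): step: R->3, L=2; D->plug->D->R->E->L->A->refl->B->L'->A->R'->C->plug->C
Char 4 ('C'): step: R->4, L=2; C->plug->C->R->D->L->D->refl->E->L'->H->R'->B->plug->B
Char 5 ('E'): step: R->5, L=2; E->plug->E->R->B->L->H->refl->C->L'->F->R'->C->plug->C
Char 6 ('F'): step: R->6, L=2; F->plug->F->R->C->L->F->refl->G->L'->G->R'->C->plug->C
Char 7 ('A'): step: R->7, L=2; A->plug->A->R->D->L->D->refl->E->L'->H->R'->C->plug->C
Char 8 ('F'): step: R->0, L->3 (L advanced); F->plug->F->R->D->L->H->refl->C->L'->C->R'->H->plug->H
Char 9 ('H'): step: R->1, L=3; H->plug->H->R->D->L->H->refl->C->L'->C->R'->E->plug->E
Char 10 ('C'): step: R->2, L=3; C->plug->C->R->D->L->H->refl->C->L'->C->R'->G->plug->G
Char 11 ('H'): step: R->3, L=3; H->plug->H->R->G->L->D->refl->E->L'->B->R'->F->plug->F
Final: ciphertext=AHCBCCCHEGF, RIGHT=3, LEFT=3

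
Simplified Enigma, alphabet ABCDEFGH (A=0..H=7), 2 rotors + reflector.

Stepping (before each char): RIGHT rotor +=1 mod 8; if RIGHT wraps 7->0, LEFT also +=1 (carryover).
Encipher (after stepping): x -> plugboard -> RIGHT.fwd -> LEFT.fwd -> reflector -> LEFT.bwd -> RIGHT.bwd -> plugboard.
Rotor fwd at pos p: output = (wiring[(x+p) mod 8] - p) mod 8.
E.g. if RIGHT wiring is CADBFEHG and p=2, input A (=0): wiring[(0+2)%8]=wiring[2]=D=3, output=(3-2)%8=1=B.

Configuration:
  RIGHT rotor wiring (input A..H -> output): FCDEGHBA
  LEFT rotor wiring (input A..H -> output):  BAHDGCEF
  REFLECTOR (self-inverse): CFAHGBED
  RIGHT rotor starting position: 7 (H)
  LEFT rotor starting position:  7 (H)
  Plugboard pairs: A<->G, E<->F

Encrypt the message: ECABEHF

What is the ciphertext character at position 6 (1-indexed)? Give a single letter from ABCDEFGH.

Char 1 ('E'): step: R->0, L->0 (L advanced); E->plug->F->R->H->L->F->refl->B->L'->A->R'->H->plug->H
Char 2 ('C'): step: R->1, L=0; C->plug->C->R->D->L->D->refl->H->L'->C->R'->B->plug->B
Char 3 ('A'): step: R->2, L=0; A->plug->G->R->D->L->D->refl->H->L'->C->R'->B->plug->B
Char 4 ('B'): step: R->3, L=0; B->plug->B->R->D->L->D->refl->H->L'->C->R'->F->plug->E
Char 5 ('E'): step: R->4, L=0; E->plug->F->R->G->L->E->refl->G->L'->E->R'->D->plug->D
Char 6 ('H'): step: R->5, L=0; H->plug->H->R->B->L->A->refl->C->L'->F->R'->E->plug->F

F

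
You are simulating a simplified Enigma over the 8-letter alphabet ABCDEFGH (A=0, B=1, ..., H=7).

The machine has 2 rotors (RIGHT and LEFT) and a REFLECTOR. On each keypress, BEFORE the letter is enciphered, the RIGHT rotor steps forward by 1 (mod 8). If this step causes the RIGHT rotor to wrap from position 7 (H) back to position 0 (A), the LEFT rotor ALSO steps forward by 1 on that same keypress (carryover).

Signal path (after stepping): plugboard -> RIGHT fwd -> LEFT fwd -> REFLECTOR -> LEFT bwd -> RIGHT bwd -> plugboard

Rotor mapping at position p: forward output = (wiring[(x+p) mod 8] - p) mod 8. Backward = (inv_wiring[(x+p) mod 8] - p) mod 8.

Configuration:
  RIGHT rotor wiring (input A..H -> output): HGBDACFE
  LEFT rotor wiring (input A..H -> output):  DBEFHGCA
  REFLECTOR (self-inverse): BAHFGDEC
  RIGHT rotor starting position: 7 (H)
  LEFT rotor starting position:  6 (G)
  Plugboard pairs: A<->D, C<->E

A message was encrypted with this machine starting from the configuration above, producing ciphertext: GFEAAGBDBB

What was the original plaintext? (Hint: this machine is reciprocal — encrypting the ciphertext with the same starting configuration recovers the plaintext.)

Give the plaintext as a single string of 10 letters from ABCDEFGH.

Answer: CCFHGAGBHG

Derivation:
Char 1 ('G'): step: R->0, L->7 (L advanced); G->plug->G->R->F->L->A->refl->B->L'->A->R'->E->plug->C
Char 2 ('F'): step: R->1, L=7; F->plug->F->R->E->L->G->refl->E->L'->B->R'->E->plug->C
Char 3 ('E'): step: R->2, L=7; E->plug->C->R->G->L->H->refl->C->L'->C->R'->F->plug->F
Char 4 ('A'): step: R->3, L=7; A->plug->D->R->C->L->C->refl->H->L'->G->R'->H->plug->H
Char 5 ('A'): step: R->4, L=7; A->plug->D->R->A->L->B->refl->A->L'->F->R'->G->plug->G
Char 6 ('G'): step: R->5, L=7; G->plug->G->R->G->L->H->refl->C->L'->C->R'->D->plug->A
Char 7 ('B'): step: R->6, L=7; B->plug->B->R->G->L->H->refl->C->L'->C->R'->G->plug->G
Char 8 ('D'): step: R->7, L=7; D->plug->A->R->F->L->A->refl->B->L'->A->R'->B->plug->B
Char 9 ('B'): step: R->0, L->0 (L advanced); B->plug->B->R->G->L->C->refl->H->L'->E->R'->H->plug->H
Char 10 ('B'): step: R->1, L=0; B->plug->B->R->A->L->D->refl->F->L'->D->R'->G->plug->G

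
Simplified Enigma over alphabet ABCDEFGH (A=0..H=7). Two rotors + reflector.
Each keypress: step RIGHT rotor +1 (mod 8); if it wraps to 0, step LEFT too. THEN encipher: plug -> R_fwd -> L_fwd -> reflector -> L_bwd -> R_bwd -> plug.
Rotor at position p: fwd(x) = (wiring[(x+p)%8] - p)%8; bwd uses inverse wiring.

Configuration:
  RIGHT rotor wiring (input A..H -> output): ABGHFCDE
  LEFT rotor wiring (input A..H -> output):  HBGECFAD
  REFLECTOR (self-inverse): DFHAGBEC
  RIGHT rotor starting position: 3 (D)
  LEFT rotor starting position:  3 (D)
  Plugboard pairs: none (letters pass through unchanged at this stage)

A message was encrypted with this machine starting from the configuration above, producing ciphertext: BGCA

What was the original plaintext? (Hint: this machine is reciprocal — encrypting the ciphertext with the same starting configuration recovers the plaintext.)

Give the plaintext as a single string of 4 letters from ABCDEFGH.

Answer: FFFF

Derivation:
Char 1 ('B'): step: R->4, L=3; B->plug->B->R->G->L->G->refl->E->L'->F->R'->F->plug->F
Char 2 ('G'): step: R->5, L=3; G->plug->G->R->C->L->C->refl->H->L'->B->R'->F->plug->F
Char 3 ('C'): step: R->6, L=3; C->plug->C->R->C->L->C->refl->H->L'->B->R'->F->plug->F
Char 4 ('A'): step: R->7, L=3; A->plug->A->R->F->L->E->refl->G->L'->G->R'->F->plug->F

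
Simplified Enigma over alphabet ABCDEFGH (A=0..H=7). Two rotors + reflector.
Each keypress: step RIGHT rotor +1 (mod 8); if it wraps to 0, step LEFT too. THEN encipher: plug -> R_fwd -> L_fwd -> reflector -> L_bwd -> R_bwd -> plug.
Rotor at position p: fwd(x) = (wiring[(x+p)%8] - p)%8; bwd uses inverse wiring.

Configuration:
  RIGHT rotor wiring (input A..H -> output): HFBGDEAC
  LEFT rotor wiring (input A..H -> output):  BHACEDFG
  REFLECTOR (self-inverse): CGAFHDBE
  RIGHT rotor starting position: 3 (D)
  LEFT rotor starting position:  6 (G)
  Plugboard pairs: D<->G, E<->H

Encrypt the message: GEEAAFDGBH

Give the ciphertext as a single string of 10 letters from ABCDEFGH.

Answer: HBHCHHBFGE

Derivation:
Char 1 ('G'): step: R->4, L=6; G->plug->D->R->G->L->G->refl->B->L'->D->R'->E->plug->H
Char 2 ('E'): step: R->5, L=6; E->plug->H->R->G->L->G->refl->B->L'->D->R'->B->plug->B
Char 3 ('E'): step: R->6, L=6; E->plug->H->R->G->L->G->refl->B->L'->D->R'->E->plug->H
Char 4 ('A'): step: R->7, L=6; A->plug->A->R->D->L->B->refl->G->L'->G->R'->C->plug->C
Char 5 ('A'): step: R->0, L->7 (L advanced); A->plug->A->R->H->L->G->refl->B->L'->D->R'->E->plug->H
Char 6 ('F'): step: R->1, L=7; F->plug->F->R->H->L->G->refl->B->L'->D->R'->E->plug->H
Char 7 ('D'): step: R->2, L=7; D->plug->G->R->F->L->F->refl->D->L'->E->R'->B->plug->B
Char 8 ('G'): step: R->3, L=7; G->plug->D->R->F->L->F->refl->D->L'->E->R'->F->plug->F
Char 9 ('B'): step: R->4, L=7; B->plug->B->R->A->L->H->refl->E->L'->G->R'->D->plug->G
Char 10 ('H'): step: R->5, L=7; H->plug->E->R->A->L->H->refl->E->L'->G->R'->H->plug->E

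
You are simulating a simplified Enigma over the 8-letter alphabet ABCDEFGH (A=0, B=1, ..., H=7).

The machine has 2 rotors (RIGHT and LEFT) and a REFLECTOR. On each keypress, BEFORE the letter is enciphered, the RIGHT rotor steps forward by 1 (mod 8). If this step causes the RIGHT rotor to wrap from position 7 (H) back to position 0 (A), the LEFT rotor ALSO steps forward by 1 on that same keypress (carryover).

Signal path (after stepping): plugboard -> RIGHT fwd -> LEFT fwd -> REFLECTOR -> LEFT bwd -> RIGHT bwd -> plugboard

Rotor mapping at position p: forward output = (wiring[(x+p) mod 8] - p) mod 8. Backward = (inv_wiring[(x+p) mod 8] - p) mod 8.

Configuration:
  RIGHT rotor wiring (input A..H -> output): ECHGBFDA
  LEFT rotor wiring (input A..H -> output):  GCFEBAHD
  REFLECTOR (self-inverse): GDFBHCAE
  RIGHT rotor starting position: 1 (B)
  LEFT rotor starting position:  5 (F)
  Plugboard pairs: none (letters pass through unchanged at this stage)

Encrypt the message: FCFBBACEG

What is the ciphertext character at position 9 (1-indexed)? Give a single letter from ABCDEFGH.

Char 1 ('F'): step: R->2, L=5; F->plug->F->R->G->L->H->refl->E->L'->H->R'->C->plug->C
Char 2 ('C'): step: R->3, L=5; C->plug->C->R->C->L->G->refl->A->L'->F->R'->E->plug->E
Char 3 ('F'): step: R->4, L=5; F->plug->F->R->G->L->H->refl->E->L'->H->R'->C->plug->C
Char 4 ('B'): step: R->5, L=5; B->plug->B->R->G->L->H->refl->E->L'->H->R'->D->plug->D
Char 5 ('B'): step: R->6, L=5; B->plug->B->R->C->L->G->refl->A->L'->F->R'->A->plug->A
Char 6 ('A'): step: R->7, L=5; A->plug->A->R->B->L->C->refl->F->L'->E->R'->H->plug->H
Char 7 ('C'): step: R->0, L->6 (L advanced); C->plug->C->R->H->L->C->refl->F->L'->B->R'->E->plug->E
Char 8 ('E'): step: R->1, L=6; E->plug->E->R->E->L->H->refl->E->L'->D->R'->H->plug->H
Char 9 ('G'): step: R->2, L=6; G->plug->G->R->C->L->A->refl->G->L'->F->R'->A->plug->A

A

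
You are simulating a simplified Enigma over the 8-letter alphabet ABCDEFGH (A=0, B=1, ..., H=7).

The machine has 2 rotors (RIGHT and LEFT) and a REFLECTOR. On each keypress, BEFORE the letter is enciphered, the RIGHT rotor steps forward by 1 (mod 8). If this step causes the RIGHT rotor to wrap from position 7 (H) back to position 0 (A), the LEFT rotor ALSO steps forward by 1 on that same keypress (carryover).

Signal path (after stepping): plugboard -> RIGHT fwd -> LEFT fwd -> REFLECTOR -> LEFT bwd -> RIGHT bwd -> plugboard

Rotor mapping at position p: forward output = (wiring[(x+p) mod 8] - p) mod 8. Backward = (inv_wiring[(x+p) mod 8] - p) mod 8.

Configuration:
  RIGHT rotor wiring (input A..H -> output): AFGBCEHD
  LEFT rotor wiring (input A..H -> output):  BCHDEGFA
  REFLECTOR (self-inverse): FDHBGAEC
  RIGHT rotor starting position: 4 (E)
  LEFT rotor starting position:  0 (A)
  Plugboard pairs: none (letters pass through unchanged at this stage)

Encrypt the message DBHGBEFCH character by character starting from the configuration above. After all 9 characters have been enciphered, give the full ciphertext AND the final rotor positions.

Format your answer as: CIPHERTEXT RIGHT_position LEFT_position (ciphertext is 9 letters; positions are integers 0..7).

Answer: EGFFDFCBF 5 1

Derivation:
Char 1 ('D'): step: R->5, L=0; D->plug->D->R->D->L->D->refl->B->L'->A->R'->E->plug->E
Char 2 ('B'): step: R->6, L=0; B->plug->B->R->F->L->G->refl->E->L'->E->R'->G->plug->G
Char 3 ('H'): step: R->7, L=0; H->plug->H->R->A->L->B->refl->D->L'->D->R'->F->plug->F
Char 4 ('G'): step: R->0, L->1 (L advanced); G->plug->G->R->H->L->A->refl->F->L'->E->R'->F->plug->F
Char 5 ('B'): step: R->1, L=1; B->plug->B->R->F->L->E->refl->G->L'->B->R'->D->plug->D
Char 6 ('E'): step: R->2, L=1; E->plug->E->R->F->L->E->refl->G->L'->B->R'->F->plug->F
Char 7 ('F'): step: R->3, L=1; F->plug->F->R->F->L->E->refl->G->L'->B->R'->C->plug->C
Char 8 ('C'): step: R->4, L=1; C->plug->C->R->D->L->D->refl->B->L'->A->R'->B->plug->B
Char 9 ('H'): step: R->5, L=1; H->plug->H->R->F->L->E->refl->G->L'->B->R'->F->plug->F
Final: ciphertext=EGFFDFCBF, RIGHT=5, LEFT=1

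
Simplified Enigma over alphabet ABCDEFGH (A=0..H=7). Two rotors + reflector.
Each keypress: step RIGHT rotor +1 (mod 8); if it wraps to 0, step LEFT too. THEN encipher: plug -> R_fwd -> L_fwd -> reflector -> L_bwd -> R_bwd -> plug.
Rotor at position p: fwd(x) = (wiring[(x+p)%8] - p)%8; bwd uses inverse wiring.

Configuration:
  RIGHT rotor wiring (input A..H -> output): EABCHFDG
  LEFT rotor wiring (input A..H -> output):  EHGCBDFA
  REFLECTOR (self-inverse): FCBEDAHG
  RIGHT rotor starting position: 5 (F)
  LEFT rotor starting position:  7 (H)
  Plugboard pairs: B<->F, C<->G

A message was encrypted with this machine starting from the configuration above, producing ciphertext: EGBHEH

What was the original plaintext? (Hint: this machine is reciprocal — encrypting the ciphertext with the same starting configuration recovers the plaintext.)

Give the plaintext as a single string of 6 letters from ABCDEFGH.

Answer: HDFECA

Derivation:
Char 1 ('E'): step: R->6, L=7; E->plug->E->R->D->L->H->refl->G->L'->H->R'->H->plug->H
Char 2 ('G'): step: R->7, L=7; G->plug->C->R->B->L->F->refl->A->L'->C->R'->D->plug->D
Char 3 ('B'): step: R->0, L->0 (L advanced); B->plug->F->R->F->L->D->refl->E->L'->A->R'->B->plug->F
Char 4 ('H'): step: R->1, L=0; H->plug->H->R->D->L->C->refl->B->L'->E->R'->E->plug->E
Char 5 ('E'): step: R->2, L=0; E->plug->E->R->B->L->H->refl->G->L'->C->R'->G->plug->C
Char 6 ('H'): step: R->3, L=0; H->plug->H->R->G->L->F->refl->A->L'->H->R'->A->plug->A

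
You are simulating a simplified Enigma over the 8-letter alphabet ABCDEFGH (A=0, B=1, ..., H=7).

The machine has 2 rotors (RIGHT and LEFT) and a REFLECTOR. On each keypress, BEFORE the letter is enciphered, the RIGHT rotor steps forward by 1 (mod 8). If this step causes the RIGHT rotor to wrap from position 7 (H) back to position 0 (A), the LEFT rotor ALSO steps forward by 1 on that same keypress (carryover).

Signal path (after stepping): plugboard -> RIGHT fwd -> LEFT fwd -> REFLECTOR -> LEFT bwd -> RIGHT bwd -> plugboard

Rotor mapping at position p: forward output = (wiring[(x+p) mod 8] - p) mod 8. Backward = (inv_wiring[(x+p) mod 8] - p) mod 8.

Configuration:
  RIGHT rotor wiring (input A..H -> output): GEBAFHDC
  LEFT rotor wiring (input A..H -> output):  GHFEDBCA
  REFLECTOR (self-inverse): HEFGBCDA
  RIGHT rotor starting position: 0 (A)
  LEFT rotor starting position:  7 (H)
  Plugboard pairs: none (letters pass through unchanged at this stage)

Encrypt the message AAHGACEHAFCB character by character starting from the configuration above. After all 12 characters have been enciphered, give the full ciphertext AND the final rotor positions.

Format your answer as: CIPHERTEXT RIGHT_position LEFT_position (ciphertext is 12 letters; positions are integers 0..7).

Answer: CCCFDADAHGDG 4 0

Derivation:
Char 1 ('A'): step: R->1, L=7; A->plug->A->R->D->L->G->refl->D->L'->H->R'->C->plug->C
Char 2 ('A'): step: R->2, L=7; A->plug->A->R->H->L->D->refl->G->L'->D->R'->C->plug->C
Char 3 ('H'): step: R->3, L=7; H->plug->H->R->G->L->C->refl->F->L'->E->R'->C->plug->C
Char 4 ('G'): step: R->4, L=7; G->plug->G->R->F->L->E->refl->B->L'->A->R'->F->plug->F
Char 5 ('A'): step: R->5, L=7; A->plug->A->R->C->L->A->refl->H->L'->B->R'->D->plug->D
Char 6 ('C'): step: R->6, L=7; C->plug->C->R->A->L->B->refl->E->L'->F->R'->A->plug->A
Char 7 ('E'): step: R->7, L=7; E->plug->E->R->B->L->H->refl->A->L'->C->R'->D->plug->D
Char 8 ('H'): step: R->0, L->0 (L advanced); H->plug->H->R->C->L->F->refl->C->L'->G->R'->A->plug->A
Char 9 ('A'): step: R->1, L=0; A->plug->A->R->D->L->E->refl->B->L'->F->R'->H->plug->H
Char 10 ('F'): step: R->2, L=0; F->plug->F->R->A->L->G->refl->D->L'->E->R'->G->plug->G
Char 11 ('C'): step: R->3, L=0; C->plug->C->R->E->L->D->refl->G->L'->A->R'->D->plug->D
Char 12 ('B'): step: R->4, L=0; B->plug->B->R->D->L->E->refl->B->L'->F->R'->G->plug->G
Final: ciphertext=CCCFDADAHGDG, RIGHT=4, LEFT=0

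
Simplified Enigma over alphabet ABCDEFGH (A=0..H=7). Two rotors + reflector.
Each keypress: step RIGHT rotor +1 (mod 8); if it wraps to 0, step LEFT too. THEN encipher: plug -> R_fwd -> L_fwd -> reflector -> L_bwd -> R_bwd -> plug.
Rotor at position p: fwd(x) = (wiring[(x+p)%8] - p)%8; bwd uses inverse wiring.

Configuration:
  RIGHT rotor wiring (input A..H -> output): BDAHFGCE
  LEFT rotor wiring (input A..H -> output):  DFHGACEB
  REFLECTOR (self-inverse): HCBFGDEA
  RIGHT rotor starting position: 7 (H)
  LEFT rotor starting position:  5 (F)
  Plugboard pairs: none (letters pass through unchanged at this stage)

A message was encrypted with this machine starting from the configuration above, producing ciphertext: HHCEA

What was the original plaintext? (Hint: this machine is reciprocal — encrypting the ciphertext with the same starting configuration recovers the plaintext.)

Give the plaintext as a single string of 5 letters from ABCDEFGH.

Char 1 ('H'): step: R->0, L->6 (L advanced); H->plug->H->R->E->L->B->refl->C->L'->G->R'->F->plug->F
Char 2 ('H'): step: R->1, L=6; H->plug->H->R->A->L->G->refl->E->L'->H->R'->B->plug->B
Char 3 ('C'): step: R->2, L=6; C->plug->C->R->D->L->H->refl->A->L'->F->R'->B->plug->B
Char 4 ('E'): step: R->3, L=6; E->plug->E->R->B->L->D->refl->F->L'->C->R'->B->plug->B
Char 5 ('A'): step: R->4, L=6; A->plug->A->R->B->L->D->refl->F->L'->C->R'->B->plug->B

Answer: FBBBB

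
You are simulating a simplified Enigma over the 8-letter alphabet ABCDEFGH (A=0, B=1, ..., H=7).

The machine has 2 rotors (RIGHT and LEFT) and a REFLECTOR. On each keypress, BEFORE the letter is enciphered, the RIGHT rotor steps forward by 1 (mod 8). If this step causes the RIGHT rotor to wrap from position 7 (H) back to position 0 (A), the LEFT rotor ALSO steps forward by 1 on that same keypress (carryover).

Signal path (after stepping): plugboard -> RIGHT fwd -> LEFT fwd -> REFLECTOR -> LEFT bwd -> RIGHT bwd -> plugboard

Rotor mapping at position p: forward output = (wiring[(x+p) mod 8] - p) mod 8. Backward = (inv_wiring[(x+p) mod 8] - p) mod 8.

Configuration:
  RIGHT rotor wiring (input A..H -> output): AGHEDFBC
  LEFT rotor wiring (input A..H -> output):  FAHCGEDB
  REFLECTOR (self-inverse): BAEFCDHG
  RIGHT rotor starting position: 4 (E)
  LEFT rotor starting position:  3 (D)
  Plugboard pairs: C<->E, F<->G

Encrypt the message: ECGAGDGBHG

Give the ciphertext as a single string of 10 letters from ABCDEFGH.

Answer: FGDGAFBCDA

Derivation:
Char 1 ('E'): step: R->5, L=3; E->plug->C->R->F->L->C->refl->E->L'->H->R'->G->plug->F
Char 2 ('C'): step: R->6, L=3; C->plug->E->R->B->L->D->refl->F->L'->G->R'->F->plug->G
Char 3 ('G'): step: R->7, L=3; G->plug->F->R->E->L->G->refl->H->L'->A->R'->D->plug->D
Char 4 ('A'): step: R->0, L->4 (L advanced); A->plug->A->R->A->L->C->refl->E->L'->F->R'->F->plug->G
Char 5 ('G'): step: R->1, L=4; G->plug->F->R->A->L->C->refl->E->L'->F->R'->A->plug->A
Char 6 ('D'): step: R->2, L=4; D->plug->D->R->D->L->F->refl->D->L'->G->R'->G->plug->F
Char 7 ('G'): step: R->3, L=4; G->plug->F->R->F->L->E->refl->C->L'->A->R'->B->plug->B
Char 8 ('B'): step: R->4, L=4; B->plug->B->R->B->L->A->refl->B->L'->E->R'->E->plug->C
Char 9 ('H'): step: R->5, L=4; H->plug->H->R->G->L->D->refl->F->L'->D->R'->D->plug->D
Char 10 ('G'): step: R->6, L=4; G->plug->F->R->G->L->D->refl->F->L'->D->R'->A->plug->A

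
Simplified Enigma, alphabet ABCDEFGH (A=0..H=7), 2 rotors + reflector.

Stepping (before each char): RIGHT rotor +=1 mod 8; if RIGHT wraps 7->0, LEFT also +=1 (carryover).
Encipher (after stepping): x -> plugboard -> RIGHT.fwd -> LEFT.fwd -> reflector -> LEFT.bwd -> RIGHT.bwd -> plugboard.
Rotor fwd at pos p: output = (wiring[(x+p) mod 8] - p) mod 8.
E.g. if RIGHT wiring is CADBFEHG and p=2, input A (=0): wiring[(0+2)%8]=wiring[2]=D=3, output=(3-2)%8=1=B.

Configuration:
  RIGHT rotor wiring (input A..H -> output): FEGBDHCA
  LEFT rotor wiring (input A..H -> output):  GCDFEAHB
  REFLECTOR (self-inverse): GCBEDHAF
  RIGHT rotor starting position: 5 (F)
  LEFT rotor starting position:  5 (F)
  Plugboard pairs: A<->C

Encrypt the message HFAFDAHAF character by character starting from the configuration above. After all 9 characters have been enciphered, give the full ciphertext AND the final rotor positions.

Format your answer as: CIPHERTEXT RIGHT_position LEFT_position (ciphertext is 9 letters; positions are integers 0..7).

Char 1 ('H'): step: R->6, L=5; H->plug->H->R->B->L->C->refl->B->L'->D->R'->F->plug->F
Char 2 ('F'): step: R->7, L=5; F->plug->F->R->E->L->F->refl->H->L'->H->R'->D->plug->D
Char 3 ('A'): step: R->0, L->6 (L advanced); A->plug->C->R->G->L->G->refl->A->L'->C->R'->G->plug->G
Char 4 ('F'): step: R->1, L=6; F->plug->F->R->B->L->D->refl->E->L'->D->R'->A->plug->C
Char 5 ('D'): step: R->2, L=6; D->plug->D->R->F->L->H->refl->F->L'->E->R'->A->plug->C
Char 6 ('A'): step: R->3, L=6; A->plug->C->R->E->L->F->refl->H->L'->F->R'->E->plug->E
Char 7 ('H'): step: R->4, L=6; H->plug->H->R->F->L->H->refl->F->L'->E->R'->D->plug->D
Char 8 ('A'): step: R->5, L=6; A->plug->C->R->D->L->E->refl->D->L'->B->R'->F->plug->F
Char 9 ('F'): step: R->6, L=6; F->plug->F->R->D->L->E->refl->D->L'->B->R'->H->plug->H
Final: ciphertext=FDGCCEDFH, RIGHT=6, LEFT=6

Answer: FDGCCEDFH 6 6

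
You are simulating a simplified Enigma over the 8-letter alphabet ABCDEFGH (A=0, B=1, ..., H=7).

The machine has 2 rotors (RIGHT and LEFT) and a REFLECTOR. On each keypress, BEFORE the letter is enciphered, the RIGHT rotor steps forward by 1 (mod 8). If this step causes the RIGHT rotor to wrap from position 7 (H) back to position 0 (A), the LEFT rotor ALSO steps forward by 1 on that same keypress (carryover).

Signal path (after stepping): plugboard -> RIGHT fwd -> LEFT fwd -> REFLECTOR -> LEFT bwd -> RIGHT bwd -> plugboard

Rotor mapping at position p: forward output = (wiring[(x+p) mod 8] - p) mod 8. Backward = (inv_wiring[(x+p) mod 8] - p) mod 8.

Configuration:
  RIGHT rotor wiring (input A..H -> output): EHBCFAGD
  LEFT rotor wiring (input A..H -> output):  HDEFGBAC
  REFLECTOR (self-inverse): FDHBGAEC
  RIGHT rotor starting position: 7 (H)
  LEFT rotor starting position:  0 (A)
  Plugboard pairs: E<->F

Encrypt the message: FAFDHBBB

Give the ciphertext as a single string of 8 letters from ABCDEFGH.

Char 1 ('F'): step: R->0, L->1 (L advanced); F->plug->E->R->F->L->H->refl->C->L'->A->R'->F->plug->E
Char 2 ('A'): step: R->1, L=1; A->plug->A->R->G->L->B->refl->D->L'->B->R'->C->plug->C
Char 3 ('F'): step: R->2, L=1; F->plug->E->R->E->L->A->refl->F->L'->D->R'->C->plug->C
Char 4 ('D'): step: R->3, L=1; D->plug->D->R->D->L->F->refl->A->L'->E->R'->G->plug->G
Char 5 ('H'): step: R->4, L=1; H->plug->H->R->G->L->B->refl->D->L'->B->R'->A->plug->A
Char 6 ('B'): step: R->5, L=1; B->plug->B->R->B->L->D->refl->B->L'->G->R'->C->plug->C
Char 7 ('B'): step: R->6, L=1; B->plug->B->R->F->L->H->refl->C->L'->A->R'->A->plug->A
Char 8 ('B'): step: R->7, L=1; B->plug->B->R->F->L->H->refl->C->L'->A->R'->C->plug->C

Answer: ECCGACAC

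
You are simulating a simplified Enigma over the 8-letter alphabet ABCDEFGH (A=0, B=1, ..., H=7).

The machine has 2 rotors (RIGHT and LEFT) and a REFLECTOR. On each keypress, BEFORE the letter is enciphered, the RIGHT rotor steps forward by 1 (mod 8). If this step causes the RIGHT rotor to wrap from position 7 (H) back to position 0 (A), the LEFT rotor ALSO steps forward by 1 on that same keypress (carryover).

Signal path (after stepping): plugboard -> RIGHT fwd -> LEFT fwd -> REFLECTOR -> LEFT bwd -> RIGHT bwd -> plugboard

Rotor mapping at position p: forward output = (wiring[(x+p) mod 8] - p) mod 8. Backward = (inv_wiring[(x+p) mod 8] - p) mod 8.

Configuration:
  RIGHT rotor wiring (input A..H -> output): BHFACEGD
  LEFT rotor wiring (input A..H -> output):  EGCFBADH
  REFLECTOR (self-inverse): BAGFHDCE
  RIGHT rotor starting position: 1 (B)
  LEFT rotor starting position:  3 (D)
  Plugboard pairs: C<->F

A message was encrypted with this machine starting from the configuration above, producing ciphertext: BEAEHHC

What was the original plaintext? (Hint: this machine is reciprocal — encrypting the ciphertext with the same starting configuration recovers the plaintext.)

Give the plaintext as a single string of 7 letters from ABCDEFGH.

Char 1 ('B'): step: R->2, L=3; B->plug->B->R->G->L->D->refl->F->L'->C->R'->D->plug->D
Char 2 ('E'): step: R->3, L=3; E->plug->E->R->A->L->C->refl->G->L'->B->R'->C->plug->F
Char 3 ('A'): step: R->4, L=3; A->plug->A->R->G->L->D->refl->F->L'->C->R'->C->plug->F
Char 4 ('E'): step: R->5, L=3; E->plug->E->R->C->L->F->refl->D->L'->G->R'->C->plug->F
Char 5 ('H'): step: R->6, L=3; H->plug->H->R->G->L->D->refl->F->L'->C->R'->F->plug->C
Char 6 ('H'): step: R->7, L=3; H->plug->H->R->H->L->H->refl->E->L'->E->R'->A->plug->A
Char 7 ('C'): step: R->0, L->4 (L advanced); C->plug->F->R->E->L->A->refl->B->L'->H->R'->B->plug->B

Answer: DFFFCAB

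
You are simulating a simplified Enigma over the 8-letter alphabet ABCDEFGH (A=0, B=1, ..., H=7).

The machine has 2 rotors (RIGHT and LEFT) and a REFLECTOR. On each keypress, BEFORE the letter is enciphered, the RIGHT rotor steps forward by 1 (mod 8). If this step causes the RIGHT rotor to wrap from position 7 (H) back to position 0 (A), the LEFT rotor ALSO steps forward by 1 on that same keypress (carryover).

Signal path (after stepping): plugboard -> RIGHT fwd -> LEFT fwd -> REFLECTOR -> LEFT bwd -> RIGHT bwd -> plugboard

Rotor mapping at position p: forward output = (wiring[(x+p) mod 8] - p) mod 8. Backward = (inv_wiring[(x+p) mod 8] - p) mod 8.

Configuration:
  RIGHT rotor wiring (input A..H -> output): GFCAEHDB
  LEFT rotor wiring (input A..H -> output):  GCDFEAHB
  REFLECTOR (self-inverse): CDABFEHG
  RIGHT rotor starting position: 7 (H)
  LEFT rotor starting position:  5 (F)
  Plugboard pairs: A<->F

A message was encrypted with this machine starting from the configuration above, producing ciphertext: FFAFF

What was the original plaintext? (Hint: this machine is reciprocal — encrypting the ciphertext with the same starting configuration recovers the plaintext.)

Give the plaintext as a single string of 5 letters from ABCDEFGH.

Char 1 ('F'): step: R->0, L->6 (L advanced); F->plug->A->R->G->L->G->refl->H->L'->F->R'->B->plug->B
Char 2 ('F'): step: R->1, L=6; F->plug->A->R->E->L->F->refl->E->L'->D->R'->D->plug->D
Char 3 ('A'): step: R->2, L=6; A->plug->F->R->H->L->C->refl->A->L'->C->R'->C->plug->C
Char 4 ('F'): step: R->3, L=6; F->plug->A->R->F->L->H->refl->G->L'->G->R'->E->plug->E
Char 5 ('F'): step: R->4, L=6; F->plug->A->R->A->L->B->refl->D->L'->B->R'->F->plug->A

Answer: BDCEA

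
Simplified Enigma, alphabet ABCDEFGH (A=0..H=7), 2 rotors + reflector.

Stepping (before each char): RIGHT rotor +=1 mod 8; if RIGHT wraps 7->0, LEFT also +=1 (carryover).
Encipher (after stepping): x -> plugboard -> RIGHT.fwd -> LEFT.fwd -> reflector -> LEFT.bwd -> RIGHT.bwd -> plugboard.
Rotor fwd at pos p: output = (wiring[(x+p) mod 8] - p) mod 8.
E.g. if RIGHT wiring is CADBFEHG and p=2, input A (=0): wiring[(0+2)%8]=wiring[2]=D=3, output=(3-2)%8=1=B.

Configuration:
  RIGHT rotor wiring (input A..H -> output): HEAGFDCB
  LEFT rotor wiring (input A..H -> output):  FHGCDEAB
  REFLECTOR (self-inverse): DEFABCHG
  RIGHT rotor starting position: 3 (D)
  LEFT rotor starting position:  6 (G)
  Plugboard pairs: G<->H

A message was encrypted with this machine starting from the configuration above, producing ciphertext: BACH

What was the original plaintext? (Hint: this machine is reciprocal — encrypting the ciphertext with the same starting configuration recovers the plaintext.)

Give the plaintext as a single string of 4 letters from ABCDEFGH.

Char 1 ('B'): step: R->4, L=6; B->plug->B->R->H->L->G->refl->H->L'->C->R'->H->plug->G
Char 2 ('A'): step: R->5, L=6; A->plug->A->R->G->L->F->refl->C->L'->A->R'->H->plug->G
Char 3 ('C'): step: R->6, L=6; C->plug->C->R->B->L->D->refl->A->L'->E->R'->A->plug->A
Char 4 ('H'): step: R->7, L=6; H->plug->G->R->E->L->A->refl->D->L'->B->R'->D->plug->D

Answer: GGAD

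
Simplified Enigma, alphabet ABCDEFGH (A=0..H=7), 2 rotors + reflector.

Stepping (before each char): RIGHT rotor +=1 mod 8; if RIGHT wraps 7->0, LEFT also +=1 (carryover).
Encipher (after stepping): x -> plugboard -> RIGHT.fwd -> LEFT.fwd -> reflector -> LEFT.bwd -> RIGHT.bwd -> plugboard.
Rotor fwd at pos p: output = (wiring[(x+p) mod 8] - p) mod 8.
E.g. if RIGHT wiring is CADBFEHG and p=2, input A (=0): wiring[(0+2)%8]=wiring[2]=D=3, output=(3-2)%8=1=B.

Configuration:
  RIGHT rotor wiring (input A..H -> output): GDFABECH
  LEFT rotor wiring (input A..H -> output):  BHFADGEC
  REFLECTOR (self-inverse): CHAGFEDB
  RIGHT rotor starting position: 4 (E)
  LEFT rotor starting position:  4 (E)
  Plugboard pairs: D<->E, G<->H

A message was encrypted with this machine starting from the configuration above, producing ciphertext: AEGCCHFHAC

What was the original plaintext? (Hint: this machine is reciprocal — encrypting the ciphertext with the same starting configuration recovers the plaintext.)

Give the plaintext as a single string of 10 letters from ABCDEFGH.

Char 1 ('A'): step: R->5, L=4; A->plug->A->R->H->L->E->refl->F->L'->E->R'->H->plug->G
Char 2 ('E'): step: R->6, L=4; E->plug->D->R->F->L->D->refl->G->L'->D->R'->G->plug->H
Char 3 ('G'): step: R->7, L=4; G->plug->H->R->D->L->G->refl->D->L'->F->R'->G->plug->H
Char 4 ('C'): step: R->0, L->5 (L advanced); C->plug->C->R->F->L->A->refl->C->L'->E->R'->F->plug->F
Char 5 ('C'): step: R->1, L=5; C->plug->C->R->H->L->G->refl->D->L'->G->R'->G->plug->H
Char 6 ('H'): step: R->2, L=5; H->plug->G->R->E->L->C->refl->A->L'->F->R'->F->plug->F
Char 7 ('F'): step: R->3, L=5; F->plug->F->R->D->L->E->refl->F->L'->C->R'->H->plug->G
Char 8 ('H'): step: R->4, L=5; H->plug->G->R->B->L->H->refl->B->L'->A->R'->B->plug->B
Char 9 ('A'): step: R->5, L=5; A->plug->A->R->H->L->G->refl->D->L'->G->R'->E->plug->D
Char 10 ('C'): step: R->6, L=5; C->plug->C->R->A->L->B->refl->H->L'->B->R'->B->plug->B

Answer: GHHFHFGBDB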